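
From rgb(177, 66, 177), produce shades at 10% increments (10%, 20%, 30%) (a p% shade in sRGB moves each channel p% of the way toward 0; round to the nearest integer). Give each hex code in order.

#9f3b9f, #8e358e, #7c2e7c

10%: (177 − 17.7 = 159.3→159, 66 − 6.6 = 59.4→59, 177 − 17.7 = 159.3→159) → #9f3b9f
20%: (177 − 35.4 = 141.6→142, 66 − 13.2 = 52.8→53, 177 − 35.4 = 141.6→142) → #8e358e
30%: (177 − 53.1 = 123.9→124, 66 − 19.8 = 46.2→46, 177 − 53.1 = 123.9→124) → #7c2e7c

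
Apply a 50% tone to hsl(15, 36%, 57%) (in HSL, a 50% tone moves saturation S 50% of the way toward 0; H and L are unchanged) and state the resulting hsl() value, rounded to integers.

hsl(15, 18%, 57%)

S moves 50% from 36 toward 0: 36 − 18 = 18 → 18.
H and L are unchanged.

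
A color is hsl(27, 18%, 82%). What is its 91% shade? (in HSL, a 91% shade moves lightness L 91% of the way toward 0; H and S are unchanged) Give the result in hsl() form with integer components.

hsl(27, 18%, 7%)

L moves 91% from 82 toward 0: 82 − 74.62 = 7.38 → 7.
H and S are unchanged.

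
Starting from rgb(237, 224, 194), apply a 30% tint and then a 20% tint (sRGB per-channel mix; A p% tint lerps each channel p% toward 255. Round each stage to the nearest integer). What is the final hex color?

A 30% tint moves each channel 30% toward 255:
  R: 237 + 5.4 = 242.4 → 242
  G: 224 + 9.3 = 233.3 → 233
  B: 194 + 18.3 = 212.3 → 212
After the tint: rgb(242, 233, 212) = #f2e9d4.
Per channel, c → c + 0.2(255 − c):
  R: 242 + 2.6 = 244.6 → 245
  G: 233 + 4.4 = 237.4 → 237
  B: 212 + 0.2×(255−212) = 212 + 8.6 = 220.6 → 221
rgb(245, 237, 221) = #f5eddd.

#f5eddd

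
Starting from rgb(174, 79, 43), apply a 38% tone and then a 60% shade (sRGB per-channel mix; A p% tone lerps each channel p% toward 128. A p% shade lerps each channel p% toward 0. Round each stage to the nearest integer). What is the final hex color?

#3f271e

Per channel, c → c + 0.38(128 − c):
  R: 174 + 0.38×(128−174) = 174 − 17.48 = 156.52 → 157
  G: 79 + 18.62 = 97.62 → 98
  B: 43 + 0.38×(128−43) = 43 + 32.3 = 75.3 → 75
After the tone: rgb(157, 98, 75) = #9d624b.
A 60% shade moves each channel 60% toward 0:
  R: 157 + 0.6×(0−157) = 157 − 94.2 = 62.8 → 63
  G: 98 + 0.6×(0−98) = 98 − 58.8 = 39.2 → 39
  B: 75 + 0.6×(0−75) = 75 − 45 = 30 → 30
rgb(63, 39, 30) = #3f271e.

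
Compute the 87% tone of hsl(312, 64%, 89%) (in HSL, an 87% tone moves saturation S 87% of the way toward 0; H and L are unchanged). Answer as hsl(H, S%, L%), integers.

hsl(312, 8%, 89%)

S moves 87% from 64 toward 0: 64 − 55.68 = 8.32 → 8.
H and L are unchanged.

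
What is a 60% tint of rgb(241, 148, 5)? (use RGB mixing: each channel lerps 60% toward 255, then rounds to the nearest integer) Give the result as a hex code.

#F9D49B

A 60% tint moves each channel 60% toward 255:
  R: 241 + 0.6×(255−241) = 241 + 8.4 = 249.4 → 249
  G: 148 + 64.2 = 212.2 → 212
  B: 5 + 0.6×(255−5) = 5 + 150 = 155 → 155
rgb(249, 212, 155) = #F9D49B.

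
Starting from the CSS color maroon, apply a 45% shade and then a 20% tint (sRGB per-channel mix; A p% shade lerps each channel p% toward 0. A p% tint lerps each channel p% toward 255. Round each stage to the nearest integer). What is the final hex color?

#6b3333

CSS maroon is rgb(128, 0, 0).
A 45% shade moves each channel 45% toward 0:
  R: 128 + 0.45×(0−128) = 128 − 57.6 = 70.4 → 70
  G: 0 + 0.45×(0−0) = 0 + 0 = 0 → 0
  B: 0 + 0.45×(0−0) = 0 + 0 = 0 → 0
After the shade: rgb(70, 0, 0) = #460000.
Per channel, c → c + 0.2(255 − c):
  R: 70 + 37 = 107 → 107
  G: 0 + 0.2×(255−0) = 0 + 51 = 51 → 51
  B: 0 + 51 = 51 → 51
rgb(107, 51, 51) = #6b3333.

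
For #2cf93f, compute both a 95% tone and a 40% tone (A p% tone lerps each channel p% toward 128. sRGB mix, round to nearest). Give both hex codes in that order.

#7c867d, #4ec959

#2cf93f is rgb(44, 249, 63).
95% tone:
  R: 44 + 79.8 = 123.8 → 124
  G: 249 − 114.95 = 134.05 → 134
  B: 63 + 0.95×(128−63) = 63 + 61.75 = 124.75 → 125
  → #7c867d
40% tone:
  R: 44 + 33.6 = 77.6 → 78
  G: 249 − 48.4 = 200.6 → 201
  B: 63 + 0.4×(128−63) = 63 + 26 = 89 → 89
  → #4ec959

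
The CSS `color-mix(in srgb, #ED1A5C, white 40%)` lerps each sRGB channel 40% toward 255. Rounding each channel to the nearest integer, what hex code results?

#ED1A5C is rgb(237, 26, 92).
Per channel, c → c + 0.4(255 − c):
  R: 237 + 0.4×(255−237) = 237 + 7.2 = 244.2 → 244
  G: 26 + 91.6 = 117.6 → 118
  B: 92 + 0.4×(255−92) = 92 + 65.2 = 157.2 → 157
rgb(244, 118, 157) = #F4769D.

#F4769D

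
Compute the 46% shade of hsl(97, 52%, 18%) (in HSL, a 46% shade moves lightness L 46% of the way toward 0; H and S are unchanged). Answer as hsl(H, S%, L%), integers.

hsl(97, 52%, 10%)

L moves 46% from 18 toward 0: 18 − 8.28 = 9.72 → 10.
H and S are unchanged.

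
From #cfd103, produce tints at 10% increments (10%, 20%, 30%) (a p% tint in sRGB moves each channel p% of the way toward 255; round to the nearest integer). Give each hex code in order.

#d4d61c, #d9da35, #dddf4f

#cfd103 is rgb(207, 209, 3).
10%: (207 + 4.8 = 211.8→212, 209 + 4.6 = 213.6→214, 3 + 25.2 = 28.2→28) → #d4d61c
20%: (207 + 9.6 = 216.6→217, 209 + 9.2 = 218.2→218, 3 + 50.4 = 53.4→53) → #d9da35
30%: (207 + 14.4 = 221.4→221, 209 + 13.8 = 222.8→223, 3 + 75.6 = 78.6→79) → #dddf4f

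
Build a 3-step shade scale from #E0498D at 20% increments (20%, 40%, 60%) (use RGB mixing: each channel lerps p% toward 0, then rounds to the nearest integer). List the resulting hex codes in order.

#B33A71, #862C55, #5A1D38

#E0498D is rgb(224, 73, 141).
20%: (224 − 44.8 = 179.2→179, 73 − 14.6 = 58.4→58, 141 − 28.2 = 112.8→113) → #B33A71
40%: (224 − 89.6 = 134.4→134, 73 − 29.2 = 43.8→44, 141 − 56.4 = 84.6→85) → #862C55
60%: (224 − 134.4 = 89.6→90, 73 − 43.8 = 29.2→29, 141 − 84.6 = 56.4→56) → #5A1D38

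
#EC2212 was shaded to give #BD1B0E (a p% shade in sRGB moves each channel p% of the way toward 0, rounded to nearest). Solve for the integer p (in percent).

#EC2212 is rgb(236, 34, 18); #BD1B0E is rgb(189, 27, 14).
On the R channel (widest range): 189 ≈ 236 + (p/100)(0 − 236), so p ≈ 100×(189 − 236)/(0 − 236) = -4700/-236 = 19.92.
p = 20 reproduces all three channels after rounding.

20%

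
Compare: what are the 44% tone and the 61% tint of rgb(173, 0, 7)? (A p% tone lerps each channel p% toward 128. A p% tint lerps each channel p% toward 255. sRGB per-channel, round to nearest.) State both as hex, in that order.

#99383c, #df9c9e

44% tone:
  R: 173 + 0.44×(128−173) = 173 − 19.8 = 153.2 → 153
  G: 0 + 0.44×(128−0) = 0 + 56.32 = 56.32 → 56
  B: 7 + 53.24 = 60.24 → 60
  → #99383c
61% tint:
  R: 173 + 0.61×(255−173) = 173 + 50.02 = 223.02 → 223
  G: 0 + 0.61×(255−0) = 0 + 155.55 = 155.55 → 156
  B: 7 + 151.28 = 158.28 → 158
  → #df9c9e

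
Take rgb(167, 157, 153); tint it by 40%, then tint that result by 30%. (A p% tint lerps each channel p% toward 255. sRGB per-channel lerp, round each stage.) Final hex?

Per channel, c → c + 0.4(255 − c):
  R: 167 + 35.2 = 202.2 → 202
  G: 157 + 0.4×(255−157) = 157 + 39.2 = 196.2 → 196
  B: 153 + 40.8 = 193.8 → 194
After the tint: rgb(202, 196, 194) = #CAC4C2.
Lerp each channel 30% toward 255:
  R: 202 + 0.3×(255−202) = 202 + 15.9 = 217.9 → 218
  G: 196 + 0.3×(255−196) = 196 + 17.7 = 213.7 → 214
  B: 194 + 18.3 = 212.3 → 212
rgb(218, 214, 212) = #DAD6D4.

#DAD6D4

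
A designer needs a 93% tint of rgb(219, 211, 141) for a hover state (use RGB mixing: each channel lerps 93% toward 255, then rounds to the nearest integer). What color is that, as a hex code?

A 93% tint moves each channel 93% toward 255:
  R: 219 + 0.93×(255−219) = 219 + 33.48 = 252.48 → 252
  G: 211 + 0.93×(255−211) = 211 + 40.92 = 251.92 → 252
  B: 141 + 106.02 = 247.02 → 247
rgb(252, 252, 247) = #FCFCF7.

#FCFCF7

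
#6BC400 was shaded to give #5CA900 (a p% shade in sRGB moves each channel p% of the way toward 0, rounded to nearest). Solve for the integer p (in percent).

#6BC400 is rgb(107, 196, 0); #5CA900 is rgb(92, 169, 0).
On the G channel (widest range): 169 ≈ 196 + (p/100)(0 − 196), so p ≈ 100×(169 − 196)/(0 − 196) = -2700/-196 = 13.78.
p = 14 reproduces all three channels after rounding.

14%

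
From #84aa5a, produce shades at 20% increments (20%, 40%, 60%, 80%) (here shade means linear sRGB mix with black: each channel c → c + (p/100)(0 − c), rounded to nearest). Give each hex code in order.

#84aa5a is rgb(132, 170, 90).
20%: (132 − 26.4 = 105.6→106, 170 − 34 = 136→136, 90 − 18 = 72→72) → #6a8848
40%: (132 − 52.8 = 79.2→79, 170 − 68 = 102→102, 90 − 36 = 54→54) → #4f6636
60%: (132 − 79.2 = 52.8→53, 170 − 102 = 68→68, 90 − 54 = 36→36) → #354424
80%: (132 − 105.6 = 26.4→26, 170 − 136 = 34→34, 90 − 72 = 18→18) → #1a2212

#6a8848, #4f6636, #354424, #1a2212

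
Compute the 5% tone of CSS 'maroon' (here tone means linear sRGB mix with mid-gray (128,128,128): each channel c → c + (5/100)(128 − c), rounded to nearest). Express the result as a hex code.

CSS maroon is rgb(128, 0, 0).
Lerp each channel 5% toward 128:
  R: 128 + 0.05×(128−128) = 128 + 0 = 128 → 128
  G: 0 + 0.05×(128−0) = 0 + 6.4 = 6.4 → 6
  B: 0 + 0.05×(128−0) = 0 + 6.4 = 6.4 → 6
rgb(128, 6, 6) = #800606.

#800606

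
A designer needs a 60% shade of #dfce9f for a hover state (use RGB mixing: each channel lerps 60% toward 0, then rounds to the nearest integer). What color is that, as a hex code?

#dfce9f is rgb(223, 206, 159).
Lerp each channel 60% toward 0:
  R: 223 + 0.6×(0−223) = 223 − 133.8 = 89.2 → 89
  G: 206 − 123.6 = 82.4 → 82
  B: 159 − 95.4 = 63.6 → 64
rgb(89, 82, 64) = #595240.

#595240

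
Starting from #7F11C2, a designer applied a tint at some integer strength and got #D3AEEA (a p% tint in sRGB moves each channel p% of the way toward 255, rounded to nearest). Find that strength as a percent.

66%

#7F11C2 is rgb(127, 17, 194); #D3AEEA is rgb(211, 174, 234).
On the G channel (widest range): 174 ≈ 17 + (p/100)(255 − 17), so p ≈ 100×(174 − 17)/(255 − 17) = 15700/238 = 65.97.
p = 66 reproduces all three channels after rounding.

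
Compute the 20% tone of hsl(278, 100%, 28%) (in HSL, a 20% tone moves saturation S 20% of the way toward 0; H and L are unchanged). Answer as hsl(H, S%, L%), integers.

S moves 20% from 100 toward 0: 100 − 20 = 80 → 80.
H and L are unchanged.

hsl(278, 80%, 28%)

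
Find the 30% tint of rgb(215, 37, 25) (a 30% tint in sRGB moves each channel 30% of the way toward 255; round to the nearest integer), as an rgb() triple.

Per channel, c → c + 0.3(255 − c):
  R: 215 + 0.3×(255−215) = 215 + 12 = 227 → 227
  G: 37 + 65.4 = 102.4 → 102
  B: 25 + 0.3×(255−25) = 25 + 69 = 94 → 94

rgb(227, 102, 94)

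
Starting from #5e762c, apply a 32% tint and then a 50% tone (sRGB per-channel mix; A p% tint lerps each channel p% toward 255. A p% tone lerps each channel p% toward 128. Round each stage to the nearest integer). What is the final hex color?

#899178

#5e762c is rgb(94, 118, 44).
Per channel, c → c + 0.32(255 − c):
  R: 94 + 0.32×(255−94) = 94 + 51.52 = 145.52 → 146
  G: 118 + 43.84 = 161.84 → 162
  B: 44 + 0.32×(255−44) = 44 + 67.52 = 111.52 → 112
After the tint: rgb(146, 162, 112) = #92a270.
A 50% tone moves each channel 50% toward 128:
  R: 146 − 9 = 137 → 137
  G: 162 + 0.5×(128−162) = 162 − 17 = 145 → 145
  B: 112 + 0.5×(128−112) = 112 + 8 = 120 → 120
rgb(137, 145, 120) = #899178.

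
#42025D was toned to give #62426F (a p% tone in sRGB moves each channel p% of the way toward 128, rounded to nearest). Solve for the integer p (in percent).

51%

#42025D is rgb(66, 2, 93); #62426F is rgb(98, 66, 111).
On the G channel (widest range): 66 ≈ 2 + (p/100)(128 − 2), so p ≈ 100×(66 − 2)/(128 − 2) = 6400/126 = 50.79.
p = 51 reproduces all three channels after rounding.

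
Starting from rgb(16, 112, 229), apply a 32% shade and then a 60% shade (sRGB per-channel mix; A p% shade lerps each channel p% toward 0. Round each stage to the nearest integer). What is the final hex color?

#041E3E

A 32% shade moves each channel 32% toward 0:
  R: 16 + 0.32×(0−16) = 16 − 5.12 = 10.88 → 11
  G: 112 + 0.32×(0−112) = 112 − 35.84 = 76.16 → 76
  B: 229 + 0.32×(0−229) = 229 − 73.28 = 155.72 → 156
After the shade: rgb(11, 76, 156) = #0B4C9C.
A 60% shade moves each channel 60% toward 0:
  R: 11 + 0.6×(0−11) = 11 − 6.6 = 4.4 → 4
  G: 76 + 0.6×(0−76) = 76 − 45.6 = 30.4 → 30
  B: 156 − 93.6 = 62.4 → 62
rgb(4, 30, 62) = #041E3E.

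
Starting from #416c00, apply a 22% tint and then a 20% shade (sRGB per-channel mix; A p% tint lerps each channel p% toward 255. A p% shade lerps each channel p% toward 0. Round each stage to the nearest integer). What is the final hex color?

#416c00 is rgb(65, 108, 0).
Per channel, c → c + 0.22(255 − c):
  R: 65 + 0.22×(255−65) = 65 + 41.8 = 106.8 → 107
  G: 108 + 0.22×(255−108) = 108 + 32.34 = 140.34 → 140
  B: 0 + 0.22×(255−0) = 0 + 56.1 = 56.1 → 56
After the tint: rgb(107, 140, 56) = #6b8c38.
Per channel, c → c + 0.2(0 − c):
  R: 107 − 21.4 = 85.6 → 86
  G: 140 + 0.2×(0−140) = 140 − 28 = 112 → 112
  B: 56 + 0.2×(0−56) = 56 − 11.2 = 44.8 → 45
rgb(86, 112, 45) = #56702d.

#56702d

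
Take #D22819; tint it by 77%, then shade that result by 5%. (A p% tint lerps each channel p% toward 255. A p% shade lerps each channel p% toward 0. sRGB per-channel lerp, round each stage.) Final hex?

#E9C4C0

#D22819 is rgb(210, 40, 25).
Per channel, c → c + 0.77(255 − c):
  R: 210 + 0.77×(255−210) = 210 + 34.65 = 244.65 → 245
  G: 40 + 165.55 = 205.55 → 206
  B: 25 + 177.1 = 202.1 → 202
After the tint: rgb(245, 206, 202) = #F5CECA.
Lerp each channel 5% toward 0:
  R: 245 + 0.05×(0−245) = 245 − 12.25 = 232.75 → 233
  G: 206 + 0.05×(0−206) = 206 − 10.3 = 195.7 → 196
  B: 202 + 0.05×(0−202) = 202 − 10.1 = 191.9 → 192
rgb(233, 196, 192) = #E9C4C0.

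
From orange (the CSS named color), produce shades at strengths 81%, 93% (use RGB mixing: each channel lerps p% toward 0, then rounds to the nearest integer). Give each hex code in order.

#301F00, #120C00

CSS orange is rgb(255, 165, 0).
81%: (255 − 206.55 = 48.45→48, 165 − 133.65 = 31.35→31, 0→0) → #301F00
93%: (255 − 237.15 = 17.85→18, 165 − 153.45 = 11.55→12, 0→0) → #120C00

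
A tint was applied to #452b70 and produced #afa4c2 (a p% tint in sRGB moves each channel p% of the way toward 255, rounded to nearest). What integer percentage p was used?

57%

#452b70 is rgb(69, 43, 112); #afa4c2 is rgb(175, 164, 194).
On the G channel (widest range): 164 ≈ 43 + (p/100)(255 − 43), so p ≈ 100×(164 − 43)/(255 − 43) = 12100/212 = 57.08.
p = 57 reproduces all three channels after rounding.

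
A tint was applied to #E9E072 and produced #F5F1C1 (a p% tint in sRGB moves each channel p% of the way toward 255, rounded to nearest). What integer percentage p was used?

#E9E072 is rgb(233, 224, 114); #F5F1C1 is rgb(245, 241, 193).
On the B channel (widest range): 193 ≈ 114 + (p/100)(255 − 114), so p ≈ 100×(193 − 114)/(255 − 114) = 7900/141 = 56.03.
p = 56 reproduces all three channels after rounding.

56%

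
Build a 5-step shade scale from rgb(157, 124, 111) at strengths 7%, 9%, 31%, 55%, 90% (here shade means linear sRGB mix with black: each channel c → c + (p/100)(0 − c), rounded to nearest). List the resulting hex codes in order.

7%: (157 − 10.99 = 146.01→146, 124 − 8.68 = 115.32→115, 111 − 7.77 = 103.23→103) → #927367
9%: (157 − 14.13 = 142.87→143, 124 − 11.16 = 112.84→113, 111 − 9.99 = 101.01→101) → #8f7165
31%: (157 − 48.67 = 108.33→108, 124 − 38.44 = 85.56→86, 111 − 34.41 = 76.59→77) → #6c564d
55%: (157 − 86.35 = 70.65→71, 124 − 68.2 = 55.8→56, 111 − 61.05 = 49.95→50) → #473832
90%: (157 − 141.3 = 15.7→16, 124 − 111.6 = 12.4→12, 111 − 99.9 = 11.1→11) → #100c0b

#927367, #8f7165, #6c564d, #473832, #100c0b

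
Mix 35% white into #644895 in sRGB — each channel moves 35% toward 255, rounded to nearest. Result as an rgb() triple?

#644895 is rgb(100, 72, 149).
Per channel, c → c + 0.35(255 − c):
  R: 100 + 0.35×(255−100) = 100 + 54.25 = 154.25 → 154
  G: 72 + 0.35×(255−72) = 72 + 64.05 = 136.05 → 136
  B: 149 + 0.35×(255−149) = 149 + 37.1 = 186.1 → 186

rgb(154, 136, 186)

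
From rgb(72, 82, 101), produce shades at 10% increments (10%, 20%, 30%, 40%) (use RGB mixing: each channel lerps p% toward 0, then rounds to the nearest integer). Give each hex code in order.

#414a5b, #3a4251, #323947, #2b313d

10%: (72 − 7.2 = 64.8→65, 82 − 8.2 = 73.8→74, 101 − 10.1 = 90.9→91) → #414a5b
20%: (72 − 14.4 = 57.6→58, 82 − 16.4 = 65.6→66, 101 − 20.2 = 80.8→81) → #3a4251
30%: (72 − 21.6 = 50.4→50, 82 − 24.6 = 57.4→57, 101 − 30.3 = 70.7→71) → #323947
40%: (72 − 28.8 = 43.2→43, 82 − 32.8 = 49.2→49, 101 − 40.4 = 60.6→61) → #2b313d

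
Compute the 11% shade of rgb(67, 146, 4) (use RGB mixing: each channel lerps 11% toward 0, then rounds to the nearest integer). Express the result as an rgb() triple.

An 11% shade moves each channel 11% toward 0:
  R: 67 − 7.37 = 59.63 → 60
  G: 146 + 0.11×(0−146) = 146 − 16.06 = 129.94 → 130
  B: 4 − 0.44 = 3.56 → 4

rgb(60, 130, 4)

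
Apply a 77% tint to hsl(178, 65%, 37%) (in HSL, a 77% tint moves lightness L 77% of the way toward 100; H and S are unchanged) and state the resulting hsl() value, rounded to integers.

hsl(178, 65%, 86%)

L moves 77% from 37 toward 100: 37 + 48.51 = 85.51 → 86.
H and S are unchanged.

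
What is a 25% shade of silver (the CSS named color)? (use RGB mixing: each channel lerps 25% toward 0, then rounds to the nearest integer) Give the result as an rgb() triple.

rgb(144, 144, 144)

CSS silver is rgb(192, 192, 192).
A 25% shade moves each channel 25% toward 0:
  R: 192 − 48 = 144 → 144
  G: 192 + 0.25×(0−192) = 192 − 48 = 144 → 144
  B: 192 + 0.25×(0−192) = 192 − 48 = 144 → 144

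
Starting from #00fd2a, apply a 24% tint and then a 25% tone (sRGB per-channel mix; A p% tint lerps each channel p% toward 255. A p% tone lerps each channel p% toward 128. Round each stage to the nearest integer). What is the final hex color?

#00fd2a is rgb(0, 253, 42).
Lerp each channel 24% toward 255:
  R: 0 + 0.24×(255−0) = 0 + 61.2 = 61.2 → 61
  G: 253 + 0.24×(255−253) = 253 + 0.48 = 253.48 → 253
  B: 42 + 0.24×(255−42) = 42 + 51.12 = 93.12 → 93
After the tint: rgb(61, 253, 93) = #3dfd5d.
Per channel, c → c + 0.25(128 − c):
  R: 61 + 16.75 = 77.75 → 78
  G: 253 + 0.25×(128−253) = 253 − 31.25 = 221.75 → 222
  B: 93 + 0.25×(128−93) = 93 + 8.75 = 101.75 → 102
rgb(78, 222, 102) = #4ede66.

#4ede66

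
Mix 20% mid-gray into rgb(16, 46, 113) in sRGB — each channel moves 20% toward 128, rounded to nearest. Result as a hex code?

#263e74

Per channel, c → c + 0.2(128 − c):
  R: 16 + 0.2×(128−16) = 16 + 22.4 = 38.4 → 38
  G: 46 + 16.4 = 62.4 → 62
  B: 113 + 3 = 116 → 116
rgb(38, 62, 116) = #263e74.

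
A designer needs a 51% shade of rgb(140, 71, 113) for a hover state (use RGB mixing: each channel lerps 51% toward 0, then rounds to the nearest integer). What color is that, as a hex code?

#452337

A 51% shade moves each channel 51% toward 0:
  R: 140 + 0.51×(0−140) = 140 − 71.4 = 68.6 → 69
  G: 71 − 36.21 = 34.79 → 35
  B: 113 + 0.51×(0−113) = 113 − 57.63 = 55.37 → 55
rgb(69, 35, 55) = #452337.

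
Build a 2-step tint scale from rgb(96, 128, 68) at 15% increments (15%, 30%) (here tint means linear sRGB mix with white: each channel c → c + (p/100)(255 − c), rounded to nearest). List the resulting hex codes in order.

15%: (96 + 23.85 = 119.85→120, 128 + 19.05 = 147.05→147, 68 + 28.05 = 96.05→96) → #789360
30%: (96 + 47.7 = 143.7→144, 128 + 38.1 = 166.1→166, 68 + 56.1 = 124.1→124) → #90A67C

#789360, #90A67C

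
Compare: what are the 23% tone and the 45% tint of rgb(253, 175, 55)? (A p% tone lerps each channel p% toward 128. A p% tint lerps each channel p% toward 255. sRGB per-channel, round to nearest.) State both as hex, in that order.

23% tone:
  R: 253 + 0.23×(128−253) = 253 − 28.75 = 224.25 → 224
  G: 175 + 0.23×(128−175) = 175 − 10.81 = 164.19 → 164
  B: 55 + 16.79 = 71.79 → 72
  → #E0A448
45% tint:
  R: 253 + 0.45×(255−253) = 253 + 0.9 = 253.9 → 254
  G: 175 + 0.45×(255−175) = 175 + 36 = 211 → 211
  B: 55 + 0.45×(255−55) = 55 + 90 = 145 → 145
  → #FED391

#E0A448, #FED391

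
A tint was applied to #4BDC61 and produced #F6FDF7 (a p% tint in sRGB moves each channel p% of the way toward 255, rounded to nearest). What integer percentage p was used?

#4BDC61 is rgb(75, 220, 97); #F6FDF7 is rgb(246, 253, 247).
On the R channel (widest range): 246 ≈ 75 + (p/100)(255 − 75), so p ≈ 100×(246 − 75)/(255 − 75) = 17100/180 = 95.00.
p = 95 reproduces all three channels after rounding.

95%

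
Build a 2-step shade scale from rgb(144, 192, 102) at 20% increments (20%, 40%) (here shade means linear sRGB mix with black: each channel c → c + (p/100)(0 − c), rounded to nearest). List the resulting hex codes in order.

#739A52, #56733D

20%: (144 − 28.8 = 115.2→115, 192 − 38.4 = 153.6→154, 102 − 20.4 = 81.6→82) → #739A52
40%: (144 − 57.6 = 86.4→86, 192 − 76.8 = 115.2→115, 102 − 40.8 = 61.2→61) → #56733D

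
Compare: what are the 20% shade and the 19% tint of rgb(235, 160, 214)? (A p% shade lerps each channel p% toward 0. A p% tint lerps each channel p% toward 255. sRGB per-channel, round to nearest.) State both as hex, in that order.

#BC80AB, #EFB2DE

20% shade:
  R: 235 − 47 = 188 → 188
  G: 160 + 0.2×(0−160) = 160 − 32 = 128 → 128
  B: 214 − 42.8 = 171.2 → 171
  → #BC80AB
19% tint:
  R: 235 + 0.19×(255−235) = 235 + 3.8 = 238.8 → 239
  G: 160 + 18.05 = 178.05 → 178
  B: 214 + 0.19×(255−214) = 214 + 7.79 = 221.79 → 222
  → #EFB2DE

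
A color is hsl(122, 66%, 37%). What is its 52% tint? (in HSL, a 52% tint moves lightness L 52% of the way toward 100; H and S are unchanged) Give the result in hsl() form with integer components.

hsl(122, 66%, 70%)

L moves 52% from 37 toward 100: 37 + 32.76 = 69.76 → 70.
H and S are unchanged.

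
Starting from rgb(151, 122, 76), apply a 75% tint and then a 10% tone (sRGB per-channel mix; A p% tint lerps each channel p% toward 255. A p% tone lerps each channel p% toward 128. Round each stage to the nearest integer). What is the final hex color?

Lerp each channel 75% toward 255:
  R: 151 + 0.75×(255−151) = 151 + 78 = 229 → 229
  G: 122 + 0.75×(255−122) = 122 + 99.75 = 221.75 → 222
  B: 76 + 134.25 = 210.25 → 210
After the tint: rgb(229, 222, 210) = #e5ded2.
Per channel, c → c + 0.1(128 − c):
  R: 229 − 10.1 = 218.9 → 219
  G: 222 + 0.1×(128−222) = 222 − 9.4 = 212.6 → 213
  B: 210 − 8.2 = 201.8 → 202
rgb(219, 213, 202) = #dbd5ca.

#dbd5ca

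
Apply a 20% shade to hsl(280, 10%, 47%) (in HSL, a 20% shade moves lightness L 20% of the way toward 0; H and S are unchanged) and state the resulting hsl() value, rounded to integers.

L moves 20% from 47 toward 0: 47 − 9.4 = 37.6 → 38.
H and S are unchanged.

hsl(280, 10%, 38%)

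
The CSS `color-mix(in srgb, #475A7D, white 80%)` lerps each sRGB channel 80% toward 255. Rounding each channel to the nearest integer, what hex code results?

#DADEE5

#475A7D is rgb(71, 90, 125).
Lerp each channel 80% toward 255:
  R: 71 + 147.2 = 218.2 → 218
  G: 90 + 0.8×(255−90) = 90 + 132 = 222 → 222
  B: 125 + 0.8×(255−125) = 125 + 104 = 229 → 229
rgb(218, 222, 229) = #DADEE5.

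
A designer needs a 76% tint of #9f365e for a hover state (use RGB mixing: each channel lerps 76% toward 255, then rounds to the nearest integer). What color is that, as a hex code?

#9f365e is rgb(159, 54, 94).
A 76% tint moves each channel 76% toward 255:
  R: 159 + 72.96 = 231.96 → 232
  G: 54 + 0.76×(255−54) = 54 + 152.76 = 206.76 → 207
  B: 94 + 122.36 = 216.36 → 216
rgb(232, 207, 216) = #e8cfd8.

#e8cfd8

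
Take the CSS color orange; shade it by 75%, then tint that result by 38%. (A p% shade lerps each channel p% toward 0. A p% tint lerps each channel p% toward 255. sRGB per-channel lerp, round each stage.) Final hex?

CSS orange is rgb(255, 165, 0).
Per channel, c → c + 0.75(0 − c):
  R: 255 − 191.25 = 63.75 → 64
  G: 165 + 0.75×(0−165) = 165 − 123.75 = 41.25 → 41
  B: 0 + 0.75×(0−0) = 0 + 0 = 0 → 0
After the shade: rgb(64, 41, 0) = #402900.
Per channel, c → c + 0.38(255 − c):
  R: 64 + 0.38×(255−64) = 64 + 72.58 = 136.58 → 137
  G: 41 + 81.32 = 122.32 → 122
  B: 0 + 96.9 = 96.9 → 97
rgb(137, 122, 97) = #897a61.

#897a61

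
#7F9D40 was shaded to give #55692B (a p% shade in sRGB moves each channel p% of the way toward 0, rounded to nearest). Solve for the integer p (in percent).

#7F9D40 is rgb(127, 157, 64); #55692B is rgb(85, 105, 43).
On the G channel (widest range): 105 ≈ 157 + (p/100)(0 − 157), so p ≈ 100×(105 − 157)/(0 − 157) = -5200/-157 = 33.12.
p = 33 reproduces all three channels after rounding.

33%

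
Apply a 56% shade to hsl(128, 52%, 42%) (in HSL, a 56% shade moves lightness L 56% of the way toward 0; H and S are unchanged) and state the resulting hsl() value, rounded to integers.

hsl(128, 52%, 18%)

L moves 56% from 42 toward 0: 42 − 23.52 = 18.48 → 18.
H and S are unchanged.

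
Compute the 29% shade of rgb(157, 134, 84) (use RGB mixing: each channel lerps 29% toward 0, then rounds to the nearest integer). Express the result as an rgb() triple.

rgb(111, 95, 60)

Per channel, c → c + 0.29(0 − c):
  R: 157 + 0.29×(0−157) = 157 − 45.53 = 111.47 → 111
  G: 134 − 38.86 = 95.14 → 95
  B: 84 + 0.29×(0−84) = 84 − 24.36 = 59.64 → 60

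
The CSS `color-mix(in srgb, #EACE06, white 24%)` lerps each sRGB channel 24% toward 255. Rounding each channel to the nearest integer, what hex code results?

#EFDA42

#EACE06 is rgb(234, 206, 6).
A 24% tint moves each channel 24% toward 255:
  R: 234 + 0.24×(255−234) = 234 + 5.04 = 239.04 → 239
  G: 206 + 0.24×(255−206) = 206 + 11.76 = 217.76 → 218
  B: 6 + 0.24×(255−6) = 6 + 59.76 = 65.76 → 66
rgb(239, 218, 66) = #EFDA42.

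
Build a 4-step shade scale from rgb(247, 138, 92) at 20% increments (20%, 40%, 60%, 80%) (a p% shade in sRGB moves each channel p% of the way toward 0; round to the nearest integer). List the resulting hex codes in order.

#c66e4a, #945337, #633725, #311c12

20%: (247 − 49.4 = 197.6→198, 138 − 27.6 = 110.4→110, 92 − 18.4 = 73.6→74) → #c66e4a
40%: (247 − 98.8 = 148.2→148, 138 − 55.2 = 82.8→83, 92 − 36.8 = 55.2→55) → #945337
60%: (247 − 148.2 = 98.8→99, 138 − 82.8 = 55.2→55, 92 − 55.2 = 36.8→37) → #633725
80%: (247 − 197.6 = 49.4→49, 138 − 110.4 = 27.6→28, 92 − 73.6 = 18.4→18) → #311c12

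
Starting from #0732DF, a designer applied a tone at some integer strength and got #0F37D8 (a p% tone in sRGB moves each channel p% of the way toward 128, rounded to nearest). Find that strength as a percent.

7%

#0732DF is rgb(7, 50, 223); #0F37D8 is rgb(15, 55, 216).
On the R channel (widest range): 15 ≈ 7 + (p/100)(128 − 7), so p ≈ 100×(15 − 7)/(128 − 7) = 800/121 = 6.61.
p = 7 reproduces all three channels after rounding.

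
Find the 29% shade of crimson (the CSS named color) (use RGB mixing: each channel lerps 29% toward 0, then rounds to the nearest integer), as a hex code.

CSS crimson is rgb(220, 20, 60).
A 29% shade moves each channel 29% toward 0:
  R: 220 + 0.29×(0−220) = 220 − 63.8 = 156.2 → 156
  G: 20 + 0.29×(0−20) = 20 − 5.8 = 14.2 → 14
  B: 60 + 0.29×(0−60) = 60 − 17.4 = 42.6 → 43
rgb(156, 14, 43) = #9C0E2B.

#9C0E2B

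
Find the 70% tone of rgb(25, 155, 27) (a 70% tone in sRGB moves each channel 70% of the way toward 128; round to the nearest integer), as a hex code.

#618862

Lerp each channel 70% toward 128:
  R: 25 + 0.7×(128−25) = 25 + 72.1 = 97.1 → 97
  G: 155 + 0.7×(128−155) = 155 − 18.9 = 136.1 → 136
  B: 27 + 0.7×(128−27) = 27 + 70.7 = 97.7 → 98
rgb(97, 136, 98) = #618862.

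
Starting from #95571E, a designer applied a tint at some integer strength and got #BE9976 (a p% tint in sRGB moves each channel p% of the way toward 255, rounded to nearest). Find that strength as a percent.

#95571E is rgb(149, 87, 30); #BE9976 is rgb(190, 153, 118).
On the B channel (widest range): 118 ≈ 30 + (p/100)(255 − 30), so p ≈ 100×(118 − 30)/(255 − 30) = 8800/225 = 39.11.
p = 39 reproduces all three channels after rounding.

39%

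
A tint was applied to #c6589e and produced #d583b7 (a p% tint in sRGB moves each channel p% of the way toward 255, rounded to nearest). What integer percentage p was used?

26%

#c6589e is rgb(198, 88, 158); #d583b7 is rgb(213, 131, 183).
On the G channel (widest range): 131 ≈ 88 + (p/100)(255 − 88), so p ≈ 100×(131 − 88)/(255 − 88) = 4300/167 = 25.75.
p = 26 reproduces all three channels after rounding.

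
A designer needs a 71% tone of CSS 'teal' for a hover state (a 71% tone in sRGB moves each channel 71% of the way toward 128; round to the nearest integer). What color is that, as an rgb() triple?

rgb(91, 128, 128)

CSS teal is rgb(0, 128, 128).
A 71% tone moves each channel 71% toward 128:
  R: 0 + 0.71×(128−0) = 0 + 90.88 = 90.88 → 91
  G: 128 + 0 = 128 → 128
  B: 128 + 0 = 128 → 128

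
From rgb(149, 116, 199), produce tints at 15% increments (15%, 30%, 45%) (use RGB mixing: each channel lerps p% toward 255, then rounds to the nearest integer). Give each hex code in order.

#a589cf, #b59ed8, #c5b3e0

15%: (149 + 15.9 = 164.9→165, 116 + 20.85 = 136.85→137, 199 + 8.4 = 207.4→207) → #a589cf
30%: (149 + 31.8 = 180.8→181, 116 + 41.7 = 157.7→158, 199 + 16.8 = 215.8→216) → #b59ed8
45%: (149 + 47.7 = 196.7→197, 116 + 62.55 = 178.55→179, 199 + 25.2 = 224.2→224) → #c5b3e0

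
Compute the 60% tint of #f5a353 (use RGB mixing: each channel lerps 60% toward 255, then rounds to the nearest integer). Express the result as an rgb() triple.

rgb(251, 218, 186)

#f5a353 is rgb(245, 163, 83).
Lerp each channel 60% toward 255:
  R: 245 + 0.6×(255−245) = 245 + 6 = 251 → 251
  G: 163 + 0.6×(255−163) = 163 + 55.2 = 218.2 → 218
  B: 83 + 103.2 = 186.2 → 186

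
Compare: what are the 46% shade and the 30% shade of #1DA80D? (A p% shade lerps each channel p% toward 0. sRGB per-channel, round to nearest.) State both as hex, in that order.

#1DA80D is rgb(29, 168, 13).
46% shade:
  R: 29 + 0.46×(0−29) = 29 − 13.34 = 15.66 → 16
  G: 168 − 77.28 = 90.72 → 91
  B: 13 − 5.98 = 7.02 → 7
  → #105B07
30% shade:
  R: 29 + 0.3×(0−29) = 29 − 8.7 = 20.3 → 20
  G: 168 + 0.3×(0−168) = 168 − 50.4 = 117.6 → 118
  B: 13 − 3.9 = 9.1 → 9
  → #147609

#105B07, #147609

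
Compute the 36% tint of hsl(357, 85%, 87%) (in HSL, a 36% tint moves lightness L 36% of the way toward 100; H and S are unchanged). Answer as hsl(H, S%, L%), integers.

hsl(357, 85%, 92%)

L moves 36% from 87 toward 100: 87 + 4.68 = 91.68 → 92.
H and S are unchanged.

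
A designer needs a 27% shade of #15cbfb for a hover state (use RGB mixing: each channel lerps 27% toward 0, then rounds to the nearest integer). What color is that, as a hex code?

#15cbfb is rgb(21, 203, 251).
Lerp each channel 27% toward 0:
  R: 21 − 5.67 = 15.33 → 15
  G: 203 − 54.81 = 148.19 → 148
  B: 251 + 0.27×(0−251) = 251 − 67.77 = 183.23 → 183
rgb(15, 148, 183) = #0f94b7.

#0f94b7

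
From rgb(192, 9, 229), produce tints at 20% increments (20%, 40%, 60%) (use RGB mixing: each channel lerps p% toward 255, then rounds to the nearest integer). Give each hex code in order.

#CD3AEA, #D96BEF, #E69DF5

20%: (192 + 12.6 = 204.6→205, 9 + 49.2 = 58.2→58, 229 + 5.2 = 234.2→234) → #CD3AEA
40%: (192 + 25.2 = 217.2→217, 9 + 98.4 = 107.4→107, 229 + 10.4 = 239.4→239) → #D96BEF
60%: (192 + 37.8 = 229.8→230, 9 + 147.6 = 156.6→157, 229 + 15.6 = 244.6→245) → #E69DF5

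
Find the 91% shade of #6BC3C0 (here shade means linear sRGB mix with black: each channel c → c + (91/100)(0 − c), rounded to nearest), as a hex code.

#6BC3C0 is rgb(107, 195, 192).
Lerp each channel 91% toward 0:
  R: 107 − 97.37 = 9.63 → 10
  G: 195 − 177.45 = 17.55 → 18
  B: 192 + 0.91×(0−192) = 192 − 174.72 = 17.28 → 17
rgb(10, 18, 17) = #0A1211.

#0A1211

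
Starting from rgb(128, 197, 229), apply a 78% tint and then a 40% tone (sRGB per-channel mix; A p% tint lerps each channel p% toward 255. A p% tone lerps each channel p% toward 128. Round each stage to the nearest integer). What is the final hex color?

#BBC4C9

Lerp each channel 78% toward 255:
  R: 128 + 99.06 = 227.06 → 227
  G: 197 + 0.78×(255−197) = 197 + 45.24 = 242.24 → 242
  B: 229 + 0.78×(255−229) = 229 + 20.28 = 249.28 → 249
After the tint: rgb(227, 242, 249) = #E3F2F9.
Per channel, c → c + 0.4(128 − c):
  R: 227 − 39.6 = 187.4 → 187
  G: 242 − 45.6 = 196.4 → 196
  B: 249 + 0.4×(128−249) = 249 − 48.4 = 200.6 → 201
rgb(187, 196, 201) = #BBC4C9.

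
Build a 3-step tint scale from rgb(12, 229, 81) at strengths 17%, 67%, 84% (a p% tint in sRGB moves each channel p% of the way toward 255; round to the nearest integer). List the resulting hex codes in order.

17%: (12 + 41.31 = 53.31→53, 229 + 4.42 = 233.42→233, 81 + 29.58 = 110.58→111) → #35e96f
67%: (12 + 162.81 = 174.81→175, 229 + 17.42 = 246.42→246, 81 + 116.58 = 197.58→198) → #aff6c6
84%: (12 + 204.12 = 216.12→216, 229 + 21.84 = 250.84→251, 81 + 146.16 = 227.16→227) → #d8fbe3

#35e96f, #aff6c6, #d8fbe3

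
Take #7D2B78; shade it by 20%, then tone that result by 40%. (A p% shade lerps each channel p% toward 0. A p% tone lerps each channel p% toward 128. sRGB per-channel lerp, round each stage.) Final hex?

#7D2B78 is rgb(125, 43, 120).
A 20% shade moves each channel 20% toward 0:
  R: 125 + 0.2×(0−125) = 125 − 25 = 100 → 100
  G: 43 + 0.2×(0−43) = 43 − 8.6 = 34.4 → 34
  B: 120 − 24 = 96 → 96
After the shade: rgb(100, 34, 96) = #642260.
A 40% tone moves each channel 40% toward 128:
  R: 100 + 0.4×(128−100) = 100 + 11.2 = 111.2 → 111
  G: 34 + 37.6 = 71.6 → 72
  B: 96 + 0.4×(128−96) = 96 + 12.8 = 108.8 → 109
rgb(111, 72, 109) = #6F486D.

#6F486D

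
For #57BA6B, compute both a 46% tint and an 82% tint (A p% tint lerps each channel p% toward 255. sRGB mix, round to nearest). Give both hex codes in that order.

#57BA6B is rgb(87, 186, 107).
46% tint:
  R: 87 + 0.46×(255−87) = 87 + 77.28 = 164.28 → 164
  G: 186 + 0.46×(255−186) = 186 + 31.74 = 217.74 → 218
  B: 107 + 0.46×(255−107) = 107 + 68.08 = 175.08 → 175
  → #A4DAAF
82% tint:
  R: 87 + 137.76 = 224.76 → 225
  G: 186 + 0.82×(255−186) = 186 + 56.58 = 242.58 → 243
  B: 107 + 0.82×(255−107) = 107 + 121.36 = 228.36 → 228
  → #E1F3E4

#A4DAAF, #E1F3E4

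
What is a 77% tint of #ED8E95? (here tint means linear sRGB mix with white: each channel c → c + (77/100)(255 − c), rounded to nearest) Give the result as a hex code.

#FBE5E7

#ED8E95 is rgb(237, 142, 149).
Lerp each channel 77% toward 255:
  R: 237 + 0.77×(255−237) = 237 + 13.86 = 250.86 → 251
  G: 142 + 0.77×(255−142) = 142 + 87.01 = 229.01 → 229
  B: 149 + 0.77×(255−149) = 149 + 81.62 = 230.62 → 231
rgb(251, 229, 231) = #FBE5E7.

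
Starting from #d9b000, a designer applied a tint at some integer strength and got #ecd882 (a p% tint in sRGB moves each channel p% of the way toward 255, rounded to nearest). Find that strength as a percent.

#d9b000 is rgb(217, 176, 0); #ecd882 is rgb(236, 216, 130).
On the B channel (widest range): 130 ≈ 0 + (p/100)(255 − 0), so p ≈ 100×(130 − 0)/(255 − 0) = 13000/255 = 50.98.
p = 51 reproduces all three channels after rounding.

51%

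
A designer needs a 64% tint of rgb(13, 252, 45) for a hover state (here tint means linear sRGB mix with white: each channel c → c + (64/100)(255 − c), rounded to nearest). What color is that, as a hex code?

#a8feb3

Lerp each channel 64% toward 255:
  R: 13 + 154.88 = 167.88 → 168
  G: 252 + 1.92 = 253.92 → 254
  B: 45 + 0.64×(255−45) = 45 + 134.4 = 179.4 → 179
rgb(168, 254, 179) = #a8feb3.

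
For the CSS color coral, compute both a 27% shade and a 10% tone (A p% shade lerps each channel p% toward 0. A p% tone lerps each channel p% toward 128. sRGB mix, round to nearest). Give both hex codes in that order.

CSS coral is rgb(255, 127, 80).
27% shade:
  R: 255 − 68.85 = 186.15 → 186
  G: 127 − 34.29 = 92.71 → 93
  B: 80 + 0.27×(0−80) = 80 − 21.6 = 58.4 → 58
  → #ba5d3a
10% tone:
  R: 255 + 0.1×(128−255) = 255 − 12.7 = 242.3 → 242
  G: 127 + 0.1 = 127.1 → 127
  B: 80 + 0.1×(128−80) = 80 + 4.8 = 84.8 → 85
  → #f27f55

#ba5d3a, #f27f55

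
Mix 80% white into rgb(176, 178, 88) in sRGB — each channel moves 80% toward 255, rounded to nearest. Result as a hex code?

An 80% tint moves each channel 80% toward 255:
  R: 176 + 0.8×(255−176) = 176 + 63.2 = 239.2 → 239
  G: 178 + 0.8×(255−178) = 178 + 61.6 = 239.6 → 240
  B: 88 + 133.6 = 221.6 → 222
rgb(239, 240, 222) = #EFF0DE.

#EFF0DE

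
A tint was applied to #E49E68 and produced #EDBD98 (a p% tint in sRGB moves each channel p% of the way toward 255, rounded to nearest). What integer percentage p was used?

#E49E68 is rgb(228, 158, 104); #EDBD98 is rgb(237, 189, 152).
On the B channel (widest range): 152 ≈ 104 + (p/100)(255 − 104), so p ≈ 100×(152 − 104)/(255 − 104) = 4800/151 = 31.79.
p = 32 reproduces all three channels after rounding.

32%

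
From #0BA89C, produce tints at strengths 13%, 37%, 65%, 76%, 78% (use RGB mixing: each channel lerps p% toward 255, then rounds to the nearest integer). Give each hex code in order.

#2BB3A9, #65C8C1, #AAE1DC, #C4EAE7, #C9ECE9

#0BA89C is rgb(11, 168, 156).
13%: (11 + 31.72 = 42.72→43, 168 + 11.31 = 179.31→179, 156 + 12.87 = 168.87→169) → #2BB3A9
37%: (11 + 90.28 = 101.28→101, 168 + 32.19 = 200.19→200, 156 + 36.63 = 192.63→193) → #65C8C1
65%: (11 + 158.6 = 169.6→170, 168 + 56.55 = 224.55→225, 156 + 64.35 = 220.35→220) → #AAE1DC
76%: (11 + 185.44 = 196.44→196, 168 + 66.12 = 234.12→234, 156 + 75.24 = 231.24→231) → #C4EAE7
78%: (11 + 190.32 = 201.32→201, 168 + 67.86 = 235.86→236, 156 + 77.22 = 233.22→233) → #C9ECE9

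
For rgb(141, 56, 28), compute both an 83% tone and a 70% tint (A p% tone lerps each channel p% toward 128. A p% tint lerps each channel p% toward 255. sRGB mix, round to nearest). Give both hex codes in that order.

#82746f, #ddc3bb

83% tone:
  R: 141 + 0.83×(128−141) = 141 − 10.79 = 130.21 → 130
  G: 56 + 0.83×(128−56) = 56 + 59.76 = 115.76 → 116
  B: 28 + 0.83×(128−28) = 28 + 83 = 111 → 111
  → #82746f
70% tint:
  R: 141 + 0.7×(255−141) = 141 + 79.8 = 220.8 → 221
  G: 56 + 139.3 = 195.3 → 195
  B: 28 + 158.9 = 186.9 → 187
  → #ddc3bb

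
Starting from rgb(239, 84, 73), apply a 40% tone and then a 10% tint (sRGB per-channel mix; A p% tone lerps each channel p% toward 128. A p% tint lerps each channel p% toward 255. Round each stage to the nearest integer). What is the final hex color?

A 40% tone moves each channel 40% toward 128:
  R: 239 + 0.4×(128−239) = 239 − 44.4 = 194.6 → 195
  G: 84 + 0.4×(128−84) = 84 + 17.6 = 101.6 → 102
  B: 73 + 22 = 95 → 95
After the tone: rgb(195, 102, 95) = #C3665F.
A 10% tint moves each channel 10% toward 255:
  R: 195 + 6 = 201 → 201
  G: 102 + 0.1×(255−102) = 102 + 15.3 = 117.3 → 117
  B: 95 + 16 = 111 → 111
rgb(201, 117, 111) = #C9756F.

#C9756F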